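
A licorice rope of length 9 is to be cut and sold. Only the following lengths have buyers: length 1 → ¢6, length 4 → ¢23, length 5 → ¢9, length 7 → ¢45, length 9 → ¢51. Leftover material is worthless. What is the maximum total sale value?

Build f[k] bottom-up: f[k] = max over allowed piece i of (p[i] + f[k−i]).
f[1] = 6
f[2] = 12  (first piece 1, then f[1]=6)
f[3] = 18  (first piece 1, then f[2]=12)
f[4] = 24  (first piece 1, then f[3]=18)
f[5] = 30  (first piece 1, then f[4]=24)
f[6] = 36  (first piece 1, then f[5]=30)
f[7] = 45
f[8] = 51  (first piece 1, then f[7]=45)
f[9] = 57  (first piece 1, then f[8]=51)
One optimal cutting: 7 + 1 + 1 → ¢57.

57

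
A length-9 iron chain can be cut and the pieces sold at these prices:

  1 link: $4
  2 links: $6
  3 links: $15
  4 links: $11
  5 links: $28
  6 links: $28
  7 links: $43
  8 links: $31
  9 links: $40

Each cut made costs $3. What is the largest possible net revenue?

46

Let net[k] be the best obtainable value from length k. For each k, try every first piece i and keep the best of price[i] + net[k−i] minus the 3 cut fee when i<k.
net[1] = 4
net[2] = 6
net[3] = 15
net[4] = 16  (first piece 1, then net[3]=15)
net[5] = 28
net[6] = 29  (first piece 1, then net[5]=28)
net[7] = 43
net[8] = 44  (first piece 1, then net[7]=43)
net[9] = 46  (first piece 2, then net[7]=43)
One optimal plan: pieces 7 + 2 (1 cut) → $49 − $3 = $46.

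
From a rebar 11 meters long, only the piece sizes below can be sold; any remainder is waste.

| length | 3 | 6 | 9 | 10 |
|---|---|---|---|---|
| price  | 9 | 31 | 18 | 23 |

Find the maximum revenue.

40

Build r[k] bottom-up: r[k] = max over allowed piece i of (p[i] + r[k−i]).
r[1] = 0
r[2] = 0
r[3] = 9
r[4] = 9
r[5] = 9
r[6] = max(9+9, 31+0) = 31
r[7] = max(9+9, 31+0) = 31
r[8] = max(9+9, 31+0) = 31
r[9] = max(9+31, 31+9, 18+0) = 40
r[10] = max(9+31, 31+9, 18+0, 23+0) = 40
r[11] = max(9+31, 31+9, 18+0, 23+0) = 40
One optimal cutting: pieces 6 + 3 with 2 meters of scrap → ₹40.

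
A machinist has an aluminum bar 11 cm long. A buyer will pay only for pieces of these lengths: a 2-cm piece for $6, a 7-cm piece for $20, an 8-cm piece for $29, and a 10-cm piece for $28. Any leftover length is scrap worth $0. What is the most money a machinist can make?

35

Consider every possible first cut. best[k] is the best of p[i]+best[k−i] over all sellable i≤k.
best[1] = 0
best[2] = 6
best[3] = 6
best[4] = 12  (first piece 2, then best[2]=6)
best[5] = 12
best[6] = 18  (first piece 2, then best[4]=12)
best[7] = max(6+12, 20+0) = 20
best[8] = max(6+18, 20+0, 29+0) = 29
best[9] = max(6+20, 20+6, 29+0) = 29
best[10] = max(6+29, 20+6, 29+6, 28+0) = 35
best[11] = max(6+29, 20+12, 29+6, 28+0) = 35
One optimal cutting: pieces 8 + 2 with 1 cm of scrap → $35.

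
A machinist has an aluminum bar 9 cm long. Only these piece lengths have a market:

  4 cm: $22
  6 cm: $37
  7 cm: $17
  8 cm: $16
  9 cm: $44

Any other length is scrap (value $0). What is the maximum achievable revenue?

Consider every possible first cut. f[k] is the best of p[i]+f[k−i] over all sellable i≤k.
f[1] = 0
f[2] = 0
f[3] = 0
f[4] = 22
f[5] = 22
f[6] = max(22+0, 37+0) = 37
f[7] = max(22+0, 37+0, 17+0) = 37
f[8] = max(22+22, 37+0, 17+0, 16+0) = 44
f[9] = max(22+22, 37+0, 17+0, 16+0, 44+0) = 44
One optimal cutting: pieces 4 + 4 with 1 cm of scrap → $44.

44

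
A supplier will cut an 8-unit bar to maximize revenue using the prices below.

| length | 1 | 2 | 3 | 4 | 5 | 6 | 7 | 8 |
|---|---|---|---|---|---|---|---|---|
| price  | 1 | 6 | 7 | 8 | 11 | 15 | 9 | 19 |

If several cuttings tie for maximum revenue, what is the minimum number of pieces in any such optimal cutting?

Build r[k] bottom-up: r[k] = max over allowed piece i of (p[i] + r[k−i]).
r[1] = 1
r[2] = max(1+1, 6+0) = 6
r[3] = max(1+6, 6+1, 7+0) = 7
r[4] = max(1+7, 6+6, 7+1, 8+0) = 12
r[5] = max(1+12, 6+7, 7+6, 8+1, 11+0) = 13
r[6] = max(1+13, 6+12, 7+7, 8+6, 11+1, 15+0) = 18
r[7] = max(1+18, 6+13, 7+12, …, 15+1, 9+0) = 19
r[8] = max(1+19, 6+18, 7+13, …, 9+1, 19+0) = 24
Maximum revenue is 24.
Now minimize piece count subject to staying optimal: for each k, pieces[k] = 1 + min over i with p[i]+r[k−i]=r[k] of pieces[k−i].
pieces[5] = 2
pieces[6] = 3
pieces[7] = 3
pieces[8] = 4

4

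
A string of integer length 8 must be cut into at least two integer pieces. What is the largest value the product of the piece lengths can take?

Define f[k] = max over 1≤i<k of i · max(k−i, f[k−i]); the inner max lets the remainder stay uncut if that's better.
f[2] = 1×max(1,0) = 1×1 = 1
f[3] = 1×max(2,1) = 1×2 = 2
f[4] = 2×max(2,1) = 2×2 = 4
f[5] = 2×max(3,2) = 2×3 = 6
f[6] = 3×max(3,2) = 3×3 = 9
f[7] = 2×max(5,6) = 2×6 = 12
f[8] = 2×max(6,9) = 2×9 = 18
One optimal split: 3 + 3 + 2; product 3×3×2 = 18.

18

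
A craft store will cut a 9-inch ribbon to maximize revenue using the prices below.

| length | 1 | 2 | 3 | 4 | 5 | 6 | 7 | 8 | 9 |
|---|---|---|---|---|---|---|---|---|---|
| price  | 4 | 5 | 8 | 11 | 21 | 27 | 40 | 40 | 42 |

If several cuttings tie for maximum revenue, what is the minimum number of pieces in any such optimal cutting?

3

Build r[k] bottom-up: r[k] = max over allowed piece i of (p[i] + r[k−i]).
r[1] = 4
r[2] = max(4+4, 5+0) = 8
r[3] = max(4+8, 5+4, 8+0) = 12
r[4] = max(4+12, 5+8, 8+4, 11+0) = 16
r[5] = max(4+16, 5+12, 8+8, 11+4, 21+0) = 21
r[6] = max(4+21, 5+16, 8+12, 11+8, 21+4, 27+0) = 27
r[7] = max(4+27, 5+21, 8+16, …, 27+4, 40+0) = 40
r[8] = max(4+40, 5+27, 8+21, …, 40+4, 40+0) = 44
r[9] = max(4+44, 5+40, 8+27, …, 40+4, 42+0) = 48
Maximum revenue is ¢48.
Now minimize piece count subject to staying optimal: for each k, pieces[k] = 1 + min over i with p[i]+r[k−i]=r[k] of pieces[k−i].
pieces[6] = 1
pieces[7] = 1
pieces[8] = 2
pieces[9] = 3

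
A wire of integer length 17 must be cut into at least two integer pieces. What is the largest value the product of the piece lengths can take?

486

Let prod[k] be the best product for length k (with at least one cut). For each first piece i, the rest contributes max(k−i, prod[k−i]).
prod[2] = 1·max(1,0) = 1·1 = 1
prod[3] = max(1·2, 2·1) = 2
prod[4] = max(1·3, 2·2, 3·1) = 4
prod[5] = max(1·4, 2·3, 3·2, 4·1) = 6
prod[6] = max(1·6, 2·4, 3·3, 4·2, 5·1) = 9
prod[7] = max(1·9, 2·6, 3·4, 4·3, 5·2, 6·1) = 12
prod[8] = max(1·12, 2·9, 3·6, …, 6·2, 7·1) = 18
prod[9] = max(1·18, 2·12, 3·9, …, 7·2, 8·1) = 27
prod[10] = max(1·27, 2·18, 3·12, …, 8·2, 9·1) = 36
prod[11] = max(1·36, 2·27, 3·18, …, 9·2, 10·1) = 54
prod[12] = max(1·54, 2·36, 3·27, …, 10·2, 11·1) = 81
prod[13] = max(1·81, 2·54, 3·36, …, 11·2, 12·1) = 108
prod[14] = max(1·108, 2·81, 3·54, …, 12·2, 13·1) = 162
prod[15] = max(1·162, 2·108, 3·81, …, 13·2, 14·1) = 243
prod[16] = max(1·243, 2·162, 3·108, …, 14·2, 15·1) = 324
prod[17] = max(1·324, 2·243, 3·162, …, 15·2, 16·1) = 486
One optimal split: 3 + 3 + 3 + 3 + 3 + 2; product 3·3·3·3·3·2 = 486.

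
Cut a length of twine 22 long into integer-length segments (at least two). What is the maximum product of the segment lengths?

2916

Define P[k] = max over 1≤i<k of i · max(k−i, P[k−i]); the inner max lets the remainder stay uncut if that's better.
P[2] = 1×max(1,0) = 1×1 = 1
P[3] = max(1×2, 2×1) = 2
P[4] = max(1×3, 2×2, 3×1) = 4
P[5] = max(1×4, 2×3, 3×2, 4×1) = 6
P[6] = max(1×6, 2×4, 3×3, 4×2, 5×1) = 9
P[7] = max(1×9, 2×6, 3×4, 4×3, 5×2, 6×1) = 12
P[8] = max(1×12, 2×9, 3×6, …, 6×2, 7×1) = 18
P[9] = max(1×18, 2×12, 3×9, …, 7×2, 8×1) = 27
P[10] = max(1×27, 2×18, 3×12, …, 8×2, 9×1) = 36
P[11] = max(1×36, 2×27, 3×18, …, 9×2, 10×1) = 54
P[12] = max(1×54, 2×36, 3×27, …, 10×2, 11×1) = 81
P[13] = max(1×81, 2×54, 3×36, …, 11×2, 12×1) = 108
P[14] = max(1×108, 2×81, 3×54, …, 12×2, 13×1) = 162
P[15] = max(1×162, 2×108, 3×81, …, 13×2, 14×1) = 243
P[16] = max(1×243, 2×162, 3×108, …, 14×2, 15×1) = 324
P[17] = max(1×324, 2×243, 3×162, …, 15×2, 16×1) = 486
P[18] = max(1×486, 2×324, 3×243, …, 16×2, 17×1) = 729
P[19] = max(1×729, 2×486, 3×324, …, 17×2, 18×1) = 972
P[20] = max(1×972, 2×729, 3×486, …, 18×2, 19×1) = 1458
P[21] = max(1×1458, 2×972, 3×729, …, 19×2, 20×1) = 2187
P[22] = max(1×2187, 2×1458, 3×972, …, 20×2, 21×1) = 2916
One optimal split: 3 + 3 + 3 + 3 + 3 + 3 + 2 + 2; product 3×3×3×3×3×3×2×2 = 2916.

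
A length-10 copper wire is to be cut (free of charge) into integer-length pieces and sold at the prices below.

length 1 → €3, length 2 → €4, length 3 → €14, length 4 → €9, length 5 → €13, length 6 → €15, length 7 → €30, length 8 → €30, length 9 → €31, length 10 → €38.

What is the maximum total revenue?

45

Build R[k] bottom-up: R[k] = max over allowed piece i of (p[i] + R[k−i]).
R[1] = 3
R[2] = 6  (first piece 1, then R[1]=3)
R[3] = 14
R[4] = 17  (first piece 1, then R[3]=14)
R[5] = 20  (first piece 1, then R[4]=17)
R[6] = 28  (first piece 3, then R[3]=14)
R[7] = 31  (first piece 1, then R[6]=28)
R[8] = 34  (first piece 1, then R[7]=31)
R[9] = 42  (first piece 3, then R[6]=28)
R[10] = 45  (first piece 1, then R[9]=42)
One optimal cutting: 3 + 3 + 3 + 1 → €14 + €14 + €14 + €3 = €45.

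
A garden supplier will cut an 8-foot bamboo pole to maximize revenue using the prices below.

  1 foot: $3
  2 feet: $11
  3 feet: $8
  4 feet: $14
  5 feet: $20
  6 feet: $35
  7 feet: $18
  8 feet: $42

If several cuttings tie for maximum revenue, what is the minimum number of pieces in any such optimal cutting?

2

Build r[k] bottom-up: r[k] = max over allowed piece i of (p[i] + r[k−i]).
r[1] = 3
r[2] = max(3+3, 11+0) = 11
r[3] = max(3+11, 11+3, 8+0) = 14
r[4] = max(3+14, 11+11, 8+3, 14+0) = 22
r[5] = max(3+22, 11+14, 8+11, 14+3, 20+0) = 25
r[6] = max(3+25, 11+22, 8+14, 14+11, 20+3, 35+0) = 35
r[7] = max(3+35, 11+25, 8+22, …, 35+3, 18+0) = 38
r[8] = max(3+38, 11+35, 8+25, …, 18+3, 42+0) = 46
Maximum revenue is $46.
Now minimize piece count subject to staying optimal: for each k, pieces[k] = 1 + min over i with p[i]+r[k−i]=r[k] of pieces[k−i].
pieces[5] = 3
pieces[6] = 1
pieces[7] = 2
pieces[8] = 2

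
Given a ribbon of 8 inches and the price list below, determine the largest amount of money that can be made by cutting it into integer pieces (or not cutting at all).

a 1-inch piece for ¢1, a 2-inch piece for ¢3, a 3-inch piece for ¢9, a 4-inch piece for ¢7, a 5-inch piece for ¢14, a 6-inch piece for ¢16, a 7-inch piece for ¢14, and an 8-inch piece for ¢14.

Consider every possible first cut. r[k] is the best of p[i]+r[k−i] over all sellable i≤k.
r[1] = 1
r[2] = 3
r[3] = 9
r[4] = 10  (first piece 1, then r[3]=9)
r[5] = 14
r[6] = 18  (first piece 3, then r[3]=9)
r[7] = 19  (first piece 1, then r[6]=18)
r[8] = 23  (first piece 3, then r[5]=14)
One optimal cutting: 5 + 3 → ¢14 + ¢9 = ¢23.

23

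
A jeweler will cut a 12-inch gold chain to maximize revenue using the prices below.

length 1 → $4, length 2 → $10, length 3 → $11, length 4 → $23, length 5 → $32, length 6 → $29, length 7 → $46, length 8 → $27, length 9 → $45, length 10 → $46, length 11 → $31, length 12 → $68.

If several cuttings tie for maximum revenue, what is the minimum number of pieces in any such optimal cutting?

Let r[k] be the best obtainable value from length k. For each k, try every first piece i and keep the best of price[i] + r[k−i].
r[1] = 4
r[2] = 10
r[3] = 14  (first piece 1, then r[2]=10)
r[4] = 23
r[5] = 32
r[6] = 36  (first piece 1, then r[5]=32)
r[7] = 46
r[8] = 50  (first piece 1, then r[7]=46)
r[9] = 56  (first piece 2, then r[7]=46)
r[10] = 64  (first piece 5, then r[5]=32)
r[11] = 69  (first piece 4, then r[7]=46)
r[12] = 78  (first piece 5, then r[7]=46)
Maximum revenue is $78.
Now minimize piece count subject to staying optimal: for each k, pieces[k] = 1 + min over i with p[i]+r[k−i]=r[k] of pieces[k−i].
pieces[9] = 2
pieces[10] = 2
pieces[11] = 2
pieces[12] = 2

2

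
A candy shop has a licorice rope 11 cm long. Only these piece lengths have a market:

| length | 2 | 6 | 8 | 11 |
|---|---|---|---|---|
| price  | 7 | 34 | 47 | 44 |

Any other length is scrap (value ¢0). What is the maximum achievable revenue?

54

Consider every possible first cut. f[k] is the best of p[i]+f[k−i] over all sellable i≤k.
f[1] = 0
f[2] = 7
f[3] = 7
f[4] = 14  (first piece 2, then f[2]=7)
f[5] = 14
f[6] = 34
f[7] = 34
f[8] = 47
f[9] = 47
f[10] = 54  (first piece 2, then f[8]=47)
f[11] = 54
One optimal cutting: pieces 8 + 2 with 1 cm of scrap → ¢54.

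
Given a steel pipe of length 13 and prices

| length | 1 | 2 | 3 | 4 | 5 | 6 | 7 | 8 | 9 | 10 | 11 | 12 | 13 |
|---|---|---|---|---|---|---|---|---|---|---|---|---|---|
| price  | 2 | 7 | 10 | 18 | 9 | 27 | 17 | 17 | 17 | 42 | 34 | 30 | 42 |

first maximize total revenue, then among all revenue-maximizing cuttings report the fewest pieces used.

3

Build r[k] bottom-up: r[k] = max over allowed piece i of (p[i] + r[k−i]).
r[1] = 2
r[2] = 7
r[3] = 10
r[4] = 18
r[5] = 20  (first piece 1, then r[4]=18)
r[6] = 27
r[7] = 29  (first piece 1, then r[6]=27)
r[8] = 36  (first piece 4, then r[4]=18)
r[9] = 38  (first piece 1, then r[8]=36)
r[10] = 45  (first piece 4, then r[6]=27)
r[11] = 47  (first piece 1, then r[10]=45)
r[12] = 54  (first piece 4, then r[8]=36)
r[13] = 56  (first piece 1, then r[12]=54)
Maximum revenue is $56.
Now minimize piece count subject to staying optimal: for each k, pieces[k] = 1 + min over i with p[i]+r[k−i]=r[k] of pieces[k−i].
pieces[10] = 2
pieces[11] = 3
pieces[12] = 2
pieces[13] = 3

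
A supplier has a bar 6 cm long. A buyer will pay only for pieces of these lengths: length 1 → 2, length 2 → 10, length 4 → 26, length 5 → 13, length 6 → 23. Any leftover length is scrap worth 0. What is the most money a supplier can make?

36

Build f[k] bottom-up: f[k] = max over allowed piece i of (p[i] + f[k−i]).
f[1] = 2
f[2] = max(2+2, 10+0) = 10
f[3] = max(2+10, 10+2) = 12
f[4] = max(2+12, 10+10, 26+0) = 26
f[5] = max(2+26, 10+12, 26+2, 13+0) = 28
f[6] = max(2+28, 10+26, 26+10, 13+2, 23+0) = 36
One optimal cutting: 4 + 2 → 36.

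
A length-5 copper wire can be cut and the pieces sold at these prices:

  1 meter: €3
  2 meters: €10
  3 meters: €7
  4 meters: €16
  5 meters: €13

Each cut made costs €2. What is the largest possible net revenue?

19

Let r[k] be the best obtainable value from length k. For each k, try every first piece i and keep the best of price[i] + r[k−i] minus the 2 cut fee when i<k.
r[1] = 3
r[2] = max(3+3-2, 10+0) = 10
r[3] = max(3+10-2, 10+3-2, 7+0) = 11
r[4] = max(3+11-2, 10+10-2, 7+3-2, 16+0) = 18
r[5] = max(3+18-2, 10+11-2, 7+10-2, 16+3-2, 13+0) = 19
One optimal plan: pieces 2 + 2 + 1 (2 cuts) → €23 − €4 = €19.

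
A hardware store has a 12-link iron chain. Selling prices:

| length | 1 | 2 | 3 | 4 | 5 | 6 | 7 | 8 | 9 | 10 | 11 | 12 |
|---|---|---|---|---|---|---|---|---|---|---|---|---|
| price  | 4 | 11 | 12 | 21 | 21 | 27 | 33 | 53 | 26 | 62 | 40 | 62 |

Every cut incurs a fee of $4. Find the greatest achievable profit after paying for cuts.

Consider every possible first cut. r[k] is the best of p[i]+r[k−i] over all sellable i≤k, charging 4 whenever i<k.
r[1] = 4
r[2] = max(4+4-4, 11+0) = 11
r[3] = max(4+11-4, 11+4-4, 12+0) = 12
r[4] = max(4+12-4, 11+11-4, 12+4-4, 21+0) = 21
r[5] = max(4+21-4, 11+12-4, 12+11-4, 21+4-4, 21+0) = 21
r[6] = max(4+21-4, 11+21-4, 12+12-4, 21+11-4, 21+4-4, 27+0) = 28
r[7] = max(4+28-4, 11+21-4, 12+21-4, …, 27+4-4, 33+0) = 33
r[8] = max(4+33-4, 11+28-4, 12+21-4, …, 33+4-4, 53+0) = 53
r[9] = max(4+53-4, 11+33-4, 12+28-4, …, 53+4-4, 26+0) = 53
r[10] = max(4+53-4, 11+53-4, 12+33-4, …, 26+4-4, 62+0) = 62
r[11] = max(4+62-4, 11+53-4, 12+53-4, …, 62+4-4, 40+0) = 62
r[12] = max(4+62-4, 11+62-4, 12+53-4, …, 40+4-4, 62+0) = 70
One optimal plan: pieces 8 + 4 (1 cut) → $74 − $4 = $70.

70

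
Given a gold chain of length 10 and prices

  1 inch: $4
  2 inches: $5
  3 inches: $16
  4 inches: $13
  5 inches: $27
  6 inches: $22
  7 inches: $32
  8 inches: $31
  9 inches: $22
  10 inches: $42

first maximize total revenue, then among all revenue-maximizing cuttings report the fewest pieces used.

Consider every possible first cut. r[k] is the best of p[i]+r[k−i] over all sellable i≤k.
r[1] = 4
r[2] = max(4+4, 5+0) = 8
r[3] = max(4+8, 5+4, 16+0) = 16
r[4] = max(4+16, 5+8, 16+4, 13+0) = 20
r[5] = max(4+20, 5+16, 16+8, 13+4, 27+0) = 27
r[6] = max(4+27, 5+20, 16+16, 13+8, 27+4, 22+0) = 32
r[7] = max(4+32, 5+27, 16+20, …, 22+4, 32+0) = 36
r[8] = max(4+36, 5+32, 16+27, …, 32+4, 31+0) = 43
r[9] = max(4+43, 5+36, 16+32, …, 31+4, 22+0) = 48
r[10] = max(4+48, 5+43, 16+36, …, 22+4, 42+0) = 54
Maximum revenue is $54.
Now minimize piece count subject to staying optimal: for each k, pieces[k] = 1 + min over i with p[i]+r[k−i]=r[k] of pieces[k−i].
pieces[7] = 3
pieces[8] = 2
pieces[9] = 3
pieces[10] = 2

2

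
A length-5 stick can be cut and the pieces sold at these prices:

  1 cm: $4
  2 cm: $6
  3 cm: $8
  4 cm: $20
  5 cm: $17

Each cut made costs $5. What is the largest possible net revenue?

19

Consider every possible first cut. net[k] is the best of p[i]+net[k−i] over all sellable i≤k, charging 5 whenever i<k.
net[1] = 4
net[2] = max(4+4-5, 6+0) = 6
net[3] = max(4+6-5, 6+4-5, 8+0) = 8
net[4] = max(4+8-5, 6+6-5, 8+4-5, 20+0) = 20
net[5] = max(4+20-5, 6+8-5, 8+6-5, 20+4-5, 17+0) = 19
One optimal plan: pieces 4 + 1 (1 cut) → $24 − $5 = $19.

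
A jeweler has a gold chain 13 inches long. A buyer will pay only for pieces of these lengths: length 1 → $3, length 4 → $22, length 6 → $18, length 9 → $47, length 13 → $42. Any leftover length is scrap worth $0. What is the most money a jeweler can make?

Consider every possible first cut. r[k] is the best of p[i]+r[k−i] over all sellable i≤k.
r[1] = 3
r[2] = 6  (first piece 1, then r[1]=3)
r[3] = 9  (first piece 1, then r[2]=6)
r[4] = max(3+9, 22+0) = 22
r[5] = max(3+22, 22+3) = 25
r[6] = max(3+25, 22+6, 18+0) = 28
r[7] = max(3+28, 22+9, 18+3) = 31
r[8] = max(3+31, 22+22, 18+6) = 44
r[9] = max(3+44, 22+25, 18+9, 47+0) = 47
r[10] = max(3+47, 22+28, 18+22, 47+3) = 50
r[11] = max(3+50, 22+31, 18+25, 47+6) = 53
r[12] = max(3+53, 22+44, 18+28, 47+9) = 66
r[13] = max(3+66, 22+47, 18+31, 47+22, 42+0) = 69
One optimal cutting: 4 + 4 + 4 + 1 → $69.

69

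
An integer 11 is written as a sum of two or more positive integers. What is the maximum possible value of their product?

54

Let g[k] be the best product for length k (with at least one cut). For each first piece i, the rest contributes max(k−i, g[k−i]).
g[2] = 1·max(1,0) = 1·1 = 1
g[3] = 1·max(2,1) = 1·2 = 2
g[4] = 2·max(2,1) = 2·2 = 4
g[5] = 2·max(3,2) = 2·3 = 6
g[6] = 3·max(3,2) = 3·3 = 9
g[7] = 2·max(5,6) = 2·6 = 12
g[8] = 2·max(6,9) = 2·9 = 18
g[9] = 3·max(6,9) = 3·9 = 27
g[10] = 2·max(8,18) = 2·18 = 36
g[11] = 2·max(9,27) = 2·27 = 54
One optimal split: 3 + 3 + 3 + 2; product 3·3·3·2 = 54.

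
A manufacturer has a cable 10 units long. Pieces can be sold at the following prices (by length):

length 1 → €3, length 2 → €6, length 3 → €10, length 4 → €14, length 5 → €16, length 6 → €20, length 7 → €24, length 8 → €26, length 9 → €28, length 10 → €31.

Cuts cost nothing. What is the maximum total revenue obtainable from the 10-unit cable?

34

Build R[k] bottom-up: R[k] = max over allowed piece i of (p[i] + R[k−i]).
R[1] = 3
R[2] = 6  (first piece 1, then R[1]=3)
R[3] = 10
R[4] = 14
R[5] = 17  (first piece 1, then R[4]=14)
R[6] = 20  (first piece 1, then R[5]=17)
R[7] = 24  (first piece 3, then R[4]=14)
R[8] = 28  (first piece 4, then R[4]=14)
R[9] = 31  (first piece 1, then R[8]=28)
R[10] = 34  (first piece 1, then R[9]=31)
One optimal cutting: 4 + 4 + 1 + 1 → €14 + €14 + €3 + €3 = €34.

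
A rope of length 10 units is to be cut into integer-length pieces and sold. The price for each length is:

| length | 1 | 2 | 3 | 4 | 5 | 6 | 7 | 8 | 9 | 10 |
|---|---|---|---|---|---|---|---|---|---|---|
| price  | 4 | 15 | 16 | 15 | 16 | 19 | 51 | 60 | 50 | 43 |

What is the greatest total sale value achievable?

Build r[k] bottom-up: r[k] = max over allowed piece i of (p[i] + r[k−i]).
r[1] = 4
r[2] = 15
r[3] = 19  (first piece 1, then r[2]=15)
r[4] = 30  (first piece 2, then r[2]=15)
r[5] = 34  (first piece 1, then r[4]=30)
r[6] = 45  (first piece 2, then r[4]=30)
r[7] = 51
r[8] = 60  (first piece 2, then r[6]=45)
r[9] = 66  (first piece 2, then r[7]=51)
r[10] = 75  (first piece 2, then r[8]=60)
One optimal cutting: 2 + 2 + 2 + 2 + 2 → $15 + $15 + $15 + $15 + $15 = $75.

75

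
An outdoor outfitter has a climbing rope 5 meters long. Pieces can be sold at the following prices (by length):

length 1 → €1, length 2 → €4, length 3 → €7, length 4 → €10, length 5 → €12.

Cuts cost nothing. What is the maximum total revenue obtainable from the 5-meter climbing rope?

12

Consider every possible first cut. v[k] is the best of p[i]+v[k−i] over all sellable i≤k.
v[1] = 1
v[2] = max(1+1, 4+0) = 4
v[3] = max(1+4, 4+1, 7+0) = 7
v[4] = max(1+7, 4+4, 7+1, 10+0) = 10
v[5] = max(1+10, 4+7, 7+4, 10+1, 12+0) = 12
Best is to sell the whole 5-meter piece uncut for €12.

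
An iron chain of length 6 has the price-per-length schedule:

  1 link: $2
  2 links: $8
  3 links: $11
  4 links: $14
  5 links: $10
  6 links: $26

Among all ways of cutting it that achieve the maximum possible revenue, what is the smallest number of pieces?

Build r[k] bottom-up: r[k] = max over allowed piece i of (p[i] + r[k−i]).
r[1] = 2
r[2] = 8
r[3] = 11
r[4] = 16  (first piece 2, then r[2]=8)
r[5] = 19  (first piece 2, then r[3]=11)
r[6] = 26
Maximum revenue is $26.
Now minimize piece count subject to staying optimal: for each k, pieces[k] = 1 + min over i with p[i]+r[k−i]=r[k] of pieces[k−i].
pieces[3] = 1
pieces[4] = 2
pieces[5] = 2
pieces[6] = 1

1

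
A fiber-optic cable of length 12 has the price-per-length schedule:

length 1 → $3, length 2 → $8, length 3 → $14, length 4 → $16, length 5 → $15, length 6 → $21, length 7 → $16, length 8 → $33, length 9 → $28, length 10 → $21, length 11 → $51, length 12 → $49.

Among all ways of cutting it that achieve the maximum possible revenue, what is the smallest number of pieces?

4

Build r[k] bottom-up: r[k] = max over allowed piece i of (p[i] + r[k−i]).
r[1] = 3
r[2] = max(3+3, 8+0) = 8
r[3] = max(3+8, 8+3, 14+0) = 14
r[4] = max(3+14, 8+8, 14+3, 16+0) = 17
r[5] = max(3+17, 8+14, 14+8, 16+3, 15+0) = 22
r[6] = max(3+22, 8+17, 14+14, 16+8, 15+3, 21+0) = 28
r[7] = max(3+28, 8+22, 14+17, …, 21+3, 16+0) = 31
r[8] = max(3+31, 8+28, 14+22, …, 16+3, 33+0) = 36
r[9] = max(3+36, 8+31, 14+28, …, 33+3, 28+0) = 42
r[10] = max(3+42, 8+36, 14+31, …, 28+3, 21+0) = 45
r[11] = max(3+45, 8+42, 14+36, …, 21+3, 51+0) = 51
r[12] = max(3+51, 8+45, 14+42, …, 51+3, 49+0) = 56
Maximum revenue is $56.
Now minimize piece count subject to staying optimal: for each k, pieces[k] = 1 + min over i with p[i]+r[k−i]=r[k] of pieces[k−i].
pieces[9] = 3
pieces[10] = 4
pieces[11] = 1
pieces[12] = 4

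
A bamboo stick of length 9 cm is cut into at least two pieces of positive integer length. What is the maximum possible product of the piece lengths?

27

Let prod[k] be the best product for length k (with at least one cut). For each first piece i, the rest contributes max(k−i, prod[k−i]).
prod[2] = 1·max(1,0) = 1·1 = 1
prod[3] = max(1·2, 2·1) = 2
prod[4] = max(1·3, 2·2, 3·1) = 4
prod[5] = max(1·4, 2·3, 3·2, 4·1) = 6
prod[6] = max(1·6, 2·4, 3·3, 4·2, 5·1) = 9
prod[7] = max(1·9, 2·6, 3·4, 4·3, 5·2, 6·1) = 12
prod[8] = max(1·12, 2·9, 3·6, …, 6·2, 7·1) = 18
prod[9] = max(1·18, 2·12, 3·9, …, 7·2, 8·1) = 27
One optimal split: 3 + 3 + 3; product 3·3·3 = 27.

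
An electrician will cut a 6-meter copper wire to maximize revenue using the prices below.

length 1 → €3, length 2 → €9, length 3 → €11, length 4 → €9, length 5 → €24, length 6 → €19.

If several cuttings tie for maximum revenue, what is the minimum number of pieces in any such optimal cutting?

2

Let r[k] be the best obtainable value from length k. For each k, try every first piece i and keep the best of price[i] + r[k−i].
r[1] = 3
r[2] = 9
r[3] = 12  (first piece 1, then r[2]=9)
r[4] = 18  (first piece 2, then r[2]=9)
r[5] = 24
r[6] = 27  (first piece 1, then r[5]=24)
Maximum revenue is €27.
Now minimize piece count subject to staying optimal: for each k, pieces[k] = 1 + min over i with p[i]+r[k−i]=r[k] of pieces[k−i].
pieces[3] = 2
pieces[4] = 2
pieces[5] = 1
pieces[6] = 2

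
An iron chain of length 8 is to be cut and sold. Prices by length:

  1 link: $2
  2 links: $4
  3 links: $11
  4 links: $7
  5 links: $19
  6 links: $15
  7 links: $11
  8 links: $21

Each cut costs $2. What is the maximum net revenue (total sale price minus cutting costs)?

Consider every possible first cut. net[k] is the best of p[i]+net[k−i] over all sellable i≤k, charging 2 whenever i<k.
net[1] = 2
net[2] = 4
net[3] = 11
net[4] = 11  (first piece 1, then net[3]=11)
net[5] = 19
net[6] = 20  (first piece 3, then net[3]=11)
net[7] = 21  (first piece 2, then net[5]=19)
net[8] = 28  (first piece 3, then net[5]=19)
One optimal plan: pieces 5 + 3 (1 cut) → $30 − $2 = $28.

28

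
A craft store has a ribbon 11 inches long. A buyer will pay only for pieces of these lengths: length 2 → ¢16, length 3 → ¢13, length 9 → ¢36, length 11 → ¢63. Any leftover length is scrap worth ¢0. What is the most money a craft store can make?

Consider every possible first cut. best[k] is the best of p[i]+best[k−i] over all sellable i≤k.
best[1] = 0
best[2] = 16
best[3] = 16
best[4] = 32  (first piece 2, then best[2]=16)
best[5] = 32
best[6] = 48  (first piece 2, then best[4]=32)
best[7] = 48
best[8] = 64  (first piece 2, then best[6]=48)
best[9] = 64
best[10] = 80  (first piece 2, then best[8]=64)
best[11] = 80
One optimal cutting: pieces 2 + 2 + 2 + 2 + 2 with 1 inch of scrap → ¢80.

80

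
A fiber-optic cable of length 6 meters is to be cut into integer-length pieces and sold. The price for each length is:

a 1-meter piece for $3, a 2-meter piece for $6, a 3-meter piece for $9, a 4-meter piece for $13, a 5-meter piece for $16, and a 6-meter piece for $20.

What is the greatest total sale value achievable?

20

Build r[k] bottom-up: r[k] = max over allowed piece i of (p[i] + r[k−i]).
r[1] = 3
r[2] = max(3+3, 6+0) = 6
r[3] = max(3+6, 6+3, 9+0) = 9
r[4] = max(3+9, 6+6, 9+3, 13+0) = 13
r[5] = max(3+13, 6+9, 9+6, 13+3, 16+0) = 16
r[6] = max(3+16, 6+13, 9+9, 13+6, 16+3, 20+0) = 20
Best is to sell the whole 6-meter piece uncut for $20.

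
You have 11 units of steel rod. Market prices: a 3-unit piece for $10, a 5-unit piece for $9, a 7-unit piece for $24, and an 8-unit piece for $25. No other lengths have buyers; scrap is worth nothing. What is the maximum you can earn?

35

Build best[k] bottom-up: best[k] = max over allowed piece i of (p[i] + best[k−i]).
best[1] = 0
best[2] = 0
best[3] = 10
best[4] = 10
best[5] = max(10+0, 9+0) = 10
best[6] = max(10+10, 9+0) = 20
best[7] = max(10+10, 9+0, 24+0) = 24
best[8] = max(10+10, 9+10, 24+0, 25+0) = 25
best[9] = max(10+20, 9+10, 24+0, 25+0) = 30
best[10] = max(10+24, 9+10, 24+10, 25+0) = 34
best[11] = max(10+25, 9+20, 24+10, 25+10) = 35
One optimal cutting: 8 + 3 → $35.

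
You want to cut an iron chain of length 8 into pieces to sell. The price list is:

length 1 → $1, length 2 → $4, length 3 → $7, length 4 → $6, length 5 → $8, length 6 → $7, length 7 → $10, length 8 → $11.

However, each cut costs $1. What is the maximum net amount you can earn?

16

Let v[k] be the best obtainable value from length k. For each k, try every first piece i and keep the best of price[i] + v[k−i] minus the 1 cut fee when i<k.
v[1] = 1
v[2] = max(1+1-1, 4+0) = 4
v[3] = max(1+4-1, 4+1-1, 7+0) = 7
v[4] = max(1+7-1, 4+4-1, 7+1-1, 6+0) = 7
v[5] = max(1+7-1, 4+7-1, 7+4-1, 6+1-1, 8+0) = 10
v[6] = max(1+10-1, 4+7-1, 7+7-1, 6+4-1, 8+1-1, 7+0) = 13
v[7] = max(1+13-1, 4+10-1, 7+7-1, …, 7+1-1, 10+0) = 13
v[8] = max(1+13-1, 4+13-1, 7+10-1, …, 10+1-1, 11+0) = 16
One optimal plan: pieces 3 + 3 + 2 (2 cuts) → $18 − $2 = $16.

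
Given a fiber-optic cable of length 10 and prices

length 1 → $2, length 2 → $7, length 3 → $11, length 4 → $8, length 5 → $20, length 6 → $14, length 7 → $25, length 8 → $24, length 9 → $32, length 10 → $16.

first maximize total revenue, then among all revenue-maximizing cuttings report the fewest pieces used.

2

Consider every possible first cut. r[k] is the best of p[i]+r[k−i] over all sellable i≤k.
r[1] = 2
r[2] = max(2+2, 7+0) = 7
r[3] = max(2+7, 7+2, 11+0) = 11
r[4] = max(2+11, 7+7, 11+2, 8+0) = 14
r[5] = max(2+14, 7+11, 11+7, 8+2, 20+0) = 20
r[6] = max(2+20, 7+14, 11+11, 8+7, 20+2, 14+0) = 22
r[7] = max(2+22, 7+20, 11+14, …, 14+2, 25+0) = 27
r[8] = max(2+27, 7+22, 11+20, …, 25+2, 24+0) = 31
r[9] = max(2+31, 7+27, 11+22, …, 24+2, 32+0) = 34
r[10] = max(2+34, 7+31, 11+27, …, 32+2, 16+0) = 40
Maximum revenue is $40.
Now minimize piece count subject to staying optimal: for each k, pieces[k] = 1 + min over i with p[i]+r[k−i]=r[k] of pieces[k−i].
pieces[7] = 2
pieces[8] = 2
pieces[9] = 3
pieces[10] = 2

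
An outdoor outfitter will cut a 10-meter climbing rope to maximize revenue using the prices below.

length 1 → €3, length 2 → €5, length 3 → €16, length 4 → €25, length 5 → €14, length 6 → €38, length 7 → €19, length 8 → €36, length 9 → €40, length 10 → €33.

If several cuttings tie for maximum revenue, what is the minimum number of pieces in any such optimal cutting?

Let r[k] be the best obtainable value from length k. For each k, try every first piece i and keep the best of price[i] + r[k−i].
r[1] = 3
r[2] = max(3+3, 5+0) = 6
r[3] = max(3+6, 5+3, 16+0) = 16
r[4] = max(3+16, 5+6, 16+3, 25+0) = 25
r[5] = max(3+25, 5+16, 16+6, 25+3, 14+0) = 28
r[6] = max(3+28, 5+25, 16+16, 25+6, 14+3, 38+0) = 38
r[7] = max(3+38, 5+28, 16+25, …, 38+3, 19+0) = 41
r[8] = max(3+41, 5+38, 16+28, …, 19+3, 36+0) = 50
r[9] = max(3+50, 5+41, 16+38, …, 36+3, 40+0) = 54
r[10] = max(3+54, 5+50, 16+41, …, 40+3, 33+0) = 63
Maximum revenue is €63.
Now minimize piece count subject to staying optimal: for each k, pieces[k] = 1 + min over i with p[i]+r[k−i]=r[k] of pieces[k−i].
pieces[7] = 2
pieces[8] = 2
pieces[9] = 2
pieces[10] = 2

2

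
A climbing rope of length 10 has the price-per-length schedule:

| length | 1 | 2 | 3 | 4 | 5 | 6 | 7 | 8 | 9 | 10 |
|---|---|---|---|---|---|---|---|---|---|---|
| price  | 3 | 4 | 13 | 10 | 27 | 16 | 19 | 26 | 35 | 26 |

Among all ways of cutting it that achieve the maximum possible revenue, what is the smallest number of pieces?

2

Build r[k] bottom-up: r[k] = max over allowed piece i of (p[i] + r[k−i]).
r[1] = 3
r[2] = 6  (first piece 1, then r[1]=3)
r[3] = 13
r[4] = 16  (first piece 1, then r[3]=13)
r[5] = 27
r[6] = 30  (first piece 1, then r[5]=27)
r[7] = 33  (first piece 1, then r[6]=30)
r[8] = 40  (first piece 3, then r[5]=27)
r[9] = 43  (first piece 1, then r[8]=40)
r[10] = 54  (first piece 5, then r[5]=27)
Maximum revenue is €54.
Now minimize piece count subject to staying optimal: for each k, pieces[k] = 1 + min over i with p[i]+r[k−i]=r[k] of pieces[k−i].
pieces[7] = 3
pieces[8] = 2
pieces[9] = 3
pieces[10] = 2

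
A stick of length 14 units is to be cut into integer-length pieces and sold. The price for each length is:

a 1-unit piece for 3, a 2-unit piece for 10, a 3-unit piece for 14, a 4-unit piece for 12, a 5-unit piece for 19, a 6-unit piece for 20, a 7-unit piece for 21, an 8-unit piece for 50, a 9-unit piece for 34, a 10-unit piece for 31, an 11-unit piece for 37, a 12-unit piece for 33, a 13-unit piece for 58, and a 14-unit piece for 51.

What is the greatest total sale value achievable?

Let v[k] be the best obtainable value from length k. For each k, try every first piece i and keep the best of price[i] + v[k−i].
v[1] = 3
v[2] = max(3+3, 10+0) = 10
v[3] = max(3+10, 10+3, 14+0) = 14
v[4] = max(3+14, 10+10, 14+3, 12+0) = 20
v[5] = max(3+20, 10+14, 14+10, 12+3, 19+0) = 24
v[6] = max(3+24, 10+20, 14+14, 12+10, 19+3, 20+0) = 30
v[7] = max(3+30, 10+24, 14+20, …, 20+3, 21+0) = 34
v[8] = max(3+34, 10+30, 14+24, …, 21+3, 50+0) = 50
v[9] = max(3+50, 10+34, 14+30, …, 50+3, 34+0) = 53
v[10] = max(3+53, 10+50, 14+34, …, 34+3, 31+0) = 60
v[11] = max(3+60, 10+53, 14+50, …, 31+3, 37+0) = 64
v[12] = max(3+64, 10+60, 14+53, …, 37+3, 33+0) = 70
v[13] = max(3+70, 10+64, 14+60, …, 33+3, 58+0) = 74
v[14] = max(3+74, 10+70, 14+64, …, 58+3, 51+0) = 80
One optimal cutting: 8 + 2 + 2 + 2 → 50 + 10 + 10 + 10 = 80.

80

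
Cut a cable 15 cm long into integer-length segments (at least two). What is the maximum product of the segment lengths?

Fill f[k] for k=2..15: at each k try every first piece i and multiply by the better of (k−i) uncut or f[k−i].
Small cases: f[2]=1, f[3]=2, f[4]=4, f[5]=6, f[6]=9, f[7]=12, f[8]=18, f[9]=27.
f[10] = max(1*27, 2*18, 3*12, …, 8*2, 9*1) = 36
f[11] = max(1*36, 2*27, 3*18, …, 9*2, 10*1) = 54
f[12] = max(1*54, 2*36, 3*27, …, 10*2, 11*1) = 81
f[13] = max(1*81, 2*54, 3*36, …, 11*2, 12*1) = 108
f[14] = max(1*108, 2*81, 3*54, …, 12*2, 13*1) = 162
f[15] = max(1*162, 2*108, 3*81, …, 13*2, 14*1) = 243
One optimal split: 3 + 3 + 3 + 3 + 3; product 3*3*3*3*3 = 243.

243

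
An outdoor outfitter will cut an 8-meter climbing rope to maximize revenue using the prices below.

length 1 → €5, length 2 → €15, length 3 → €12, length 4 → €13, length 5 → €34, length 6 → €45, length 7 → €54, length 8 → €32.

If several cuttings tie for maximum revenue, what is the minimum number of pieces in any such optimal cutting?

Let r[k] be the best obtainable value from length k. For each k, try every first piece i and keep the best of price[i] + r[k−i].
r[1] = 5
r[2] = max(5+5, 15+0) = 15
r[3] = max(5+15, 15+5, 12+0) = 20
r[4] = max(5+20, 15+15, 12+5, 13+0) = 30
r[5] = max(5+30, 15+20, 12+15, 13+5, 34+0) = 35
r[6] = max(5+35, 15+30, 12+20, 13+15, 34+5, 45+0) = 45
r[7] = max(5+45, 15+35, 12+30, …, 45+5, 54+0) = 54
r[8] = max(5+54, 15+45, 12+35, …, 54+5, 32+0) = 60
Maximum revenue is €60.
Now minimize piece count subject to staying optimal: for each k, pieces[k] = 1 + min over i with p[i]+r[k−i]=r[k] of pieces[k−i].
pieces[5] = 3
pieces[6] = 1
pieces[7] = 1
pieces[8] = 2

2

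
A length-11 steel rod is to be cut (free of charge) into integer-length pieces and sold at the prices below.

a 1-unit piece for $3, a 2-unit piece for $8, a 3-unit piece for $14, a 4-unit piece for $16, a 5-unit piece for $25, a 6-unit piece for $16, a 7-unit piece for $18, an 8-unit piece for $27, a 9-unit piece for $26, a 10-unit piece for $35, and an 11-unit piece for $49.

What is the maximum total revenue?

Let r[k] be the best obtainable value from length k. For each k, try every first piece i and keep the best of price[i] + r[k−i].
r[1] = 3
r[2] = 8
r[3] = 14
r[4] = 17  (first piece 1, then r[3]=14)
r[5] = 25
r[6] = 28  (first piece 1, then r[5]=25)
r[7] = 33  (first piece 2, then r[5]=25)
r[8] = 39  (first piece 3, then r[5]=25)
r[9] = 42  (first piece 1, then r[8]=39)
r[10] = 50  (first piece 5, then r[5]=25)
r[11] = 53  (first piece 1, then r[10]=50)
One optimal cutting: 5 + 5 + 1 → $25 + $25 + $3 = $53.

53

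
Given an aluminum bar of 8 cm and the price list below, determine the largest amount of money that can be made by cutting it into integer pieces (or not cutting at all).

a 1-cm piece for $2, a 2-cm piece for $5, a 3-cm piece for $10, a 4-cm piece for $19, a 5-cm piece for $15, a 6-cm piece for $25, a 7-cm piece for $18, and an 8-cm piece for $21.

Let v[k] be the best obtainable value from length k. For each k, try every first piece i and keep the best of price[i] + v[k−i].
v[1] = 2
v[2] = 5
v[3] = 10
v[4] = 19
v[5] = 21  (first piece 1, then v[4]=19)
v[6] = 25
v[7] = 29  (first piece 3, then v[4]=19)
v[8] = 38  (first piece 4, then v[4]=19)
One optimal cutting: 4 + 4 → $19 + $19 = $38.

38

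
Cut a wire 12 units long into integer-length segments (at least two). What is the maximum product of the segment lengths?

81

Fill g[k] for k=2..12: at each k try every first piece i and multiply by the better of (k−i) uncut or g[k−i].
g[2] = 1*max(1,0) = 1*1 = 1
g[3] = 1*max(2,1) = 1*2 = 2
g[4] = 2*max(2,1) = 2*2 = 4
g[5] = 2*max(3,2) = 2*3 = 6
g[6] = 3*max(3,2) = 3*3 = 9
g[7] = 2*max(5,6) = 2*6 = 12
g[8] = 2*max(6,9) = 2*9 = 18
g[9] = 3*max(6,9) = 3*9 = 27
g[10] = 2*max(8,18) = 2*18 = 36
g[11] = 2*max(9,27) = 2*27 = 54
g[12] = 3*max(9,27) = 3*27 = 81
One optimal split: 3 + 3 + 3 + 3; product 3*3*3*3 = 81.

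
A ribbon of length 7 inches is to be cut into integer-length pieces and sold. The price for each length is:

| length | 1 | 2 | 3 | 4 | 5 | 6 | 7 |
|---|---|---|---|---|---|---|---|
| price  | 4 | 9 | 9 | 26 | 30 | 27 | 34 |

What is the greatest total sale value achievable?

Let best[k] be the best obtainable value from length k. For each k, try every first piece i and keep the best of price[i] + best[k−i].
best[1] = 4
best[2] = 9
best[3] = 13  (first piece 1, then best[2]=9)
best[4] = 26
best[5] = 30  (first piece 1, then best[4]=26)
best[6] = 35  (first piece 2, then best[4]=26)
best[7] = 39  (first piece 1, then best[6]=35)
One optimal cutting: 4 + 2 + 1 → ¢26 + ¢9 + ¢4 = ¢39.

39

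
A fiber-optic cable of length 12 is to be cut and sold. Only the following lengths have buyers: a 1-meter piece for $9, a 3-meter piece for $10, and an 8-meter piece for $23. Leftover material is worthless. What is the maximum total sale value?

108

Let f[k] be the best obtainable value from length k. For each k, try every first piece i and keep the best of price[i] + f[k−i].
f[1] = 9
f[2] = 18  (first piece 1, then f[1]=9)
f[3] = 27  (first piece 1, then f[2]=18)
f[4] = 36  (first piece 1, then f[3]=27)
f[5] = 45  (first piece 1, then f[4]=36)
f[6] = 54  (first piece 1, then f[5]=45)
f[7] = 63  (first piece 1, then f[6]=54)
f[8] = 72  (first piece 1, then f[7]=63)
f[9] = 81  (first piece 1, then f[8]=72)
f[10] = 90  (first piece 1, then f[9]=81)
f[11] = 99  (first piece 1, then f[10]=90)
f[12] = 108  (first piece 1, then f[11]=99)
One optimal cutting: 1 + 1 + 1 + 1 + 1 + 1 + 1 + 1 + 1 + 1 + 1 + 1 → $108.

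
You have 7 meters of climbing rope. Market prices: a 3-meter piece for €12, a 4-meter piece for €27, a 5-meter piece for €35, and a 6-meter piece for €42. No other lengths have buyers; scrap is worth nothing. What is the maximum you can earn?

Consider every possible first cut. best[k] is the best of p[i]+best[k−i] over all sellable i≤k.
best[1] = 0
best[2] = 0
best[3] = 12
best[4] = 27
best[5] = 35
best[6] = 42
best[7] = 42
One optimal cutting: pieces 6 with 1 meter of scrap → €42.

42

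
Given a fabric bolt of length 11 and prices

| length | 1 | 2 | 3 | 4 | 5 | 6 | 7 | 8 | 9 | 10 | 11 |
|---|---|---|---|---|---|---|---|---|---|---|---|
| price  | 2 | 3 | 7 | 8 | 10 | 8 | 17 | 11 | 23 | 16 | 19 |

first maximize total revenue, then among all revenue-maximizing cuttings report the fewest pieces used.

Build r[k] bottom-up: r[k] = max over allowed piece i of (p[i] + r[k−i]).
r[1] = 2
r[2] = max(2+2, 3+0) = 4
r[3] = max(2+4, 3+2, 7+0) = 7
r[4] = max(2+7, 3+4, 7+2, 8+0) = 9
r[5] = max(2+9, 3+7, 7+4, 8+2, 10+0) = 11
r[6] = max(2+11, 3+9, 7+7, 8+4, 10+2, 8+0) = 14
r[7] = max(2+14, 3+11, 7+9, …, 8+2, 17+0) = 17
r[8] = max(2+17, 3+14, 7+11, …, 17+2, 11+0) = 19
r[9] = max(2+19, 3+17, 7+14, …, 11+2, 23+0) = 23
r[10] = max(2+23, 3+19, 7+17, …, 23+2, 16+0) = 25
r[11] = max(2+25, 3+23, 7+19, …, 16+2, 19+0) = 27
Maximum revenue is $27.
Now minimize piece count subject to staying optimal: for each k, pieces[k] = 1 + min over i with p[i]+r[k−i]=r[k] of pieces[k−i].
pieces[8] = 2
pieces[9] = 1
pieces[10] = 2
pieces[11] = 3

3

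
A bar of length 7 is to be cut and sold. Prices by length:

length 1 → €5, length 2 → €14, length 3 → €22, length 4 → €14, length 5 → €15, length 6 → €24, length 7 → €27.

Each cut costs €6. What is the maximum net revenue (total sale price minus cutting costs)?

38

Build r[k] bottom-up: r[k] = max over allowed piece i of (p[i] + r[k−i]) − 6 per cut.
r[1] = 5
r[2] = max(5+5-6, 14+0) = 14
r[3] = max(5+14-6, 14+5-6, 22+0) = 22
r[4] = max(5+22-6, 14+14-6, 22+5-6, 14+0) = 22
r[5] = max(5+22-6, 14+22-6, 22+14-6, 14+5-6, 15+0) = 30
r[6] = max(5+30-6, 14+22-6, 22+22-6, 14+14-6, 15+5-6, 24+0) = 38
r[7] = max(5+38-6, 14+30-6, 22+22-6, …, 24+5-6, 27+0) = 38
One optimal plan: pieces 3 + 2 + 2 (2 cuts) → €50 − €12 = €38.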